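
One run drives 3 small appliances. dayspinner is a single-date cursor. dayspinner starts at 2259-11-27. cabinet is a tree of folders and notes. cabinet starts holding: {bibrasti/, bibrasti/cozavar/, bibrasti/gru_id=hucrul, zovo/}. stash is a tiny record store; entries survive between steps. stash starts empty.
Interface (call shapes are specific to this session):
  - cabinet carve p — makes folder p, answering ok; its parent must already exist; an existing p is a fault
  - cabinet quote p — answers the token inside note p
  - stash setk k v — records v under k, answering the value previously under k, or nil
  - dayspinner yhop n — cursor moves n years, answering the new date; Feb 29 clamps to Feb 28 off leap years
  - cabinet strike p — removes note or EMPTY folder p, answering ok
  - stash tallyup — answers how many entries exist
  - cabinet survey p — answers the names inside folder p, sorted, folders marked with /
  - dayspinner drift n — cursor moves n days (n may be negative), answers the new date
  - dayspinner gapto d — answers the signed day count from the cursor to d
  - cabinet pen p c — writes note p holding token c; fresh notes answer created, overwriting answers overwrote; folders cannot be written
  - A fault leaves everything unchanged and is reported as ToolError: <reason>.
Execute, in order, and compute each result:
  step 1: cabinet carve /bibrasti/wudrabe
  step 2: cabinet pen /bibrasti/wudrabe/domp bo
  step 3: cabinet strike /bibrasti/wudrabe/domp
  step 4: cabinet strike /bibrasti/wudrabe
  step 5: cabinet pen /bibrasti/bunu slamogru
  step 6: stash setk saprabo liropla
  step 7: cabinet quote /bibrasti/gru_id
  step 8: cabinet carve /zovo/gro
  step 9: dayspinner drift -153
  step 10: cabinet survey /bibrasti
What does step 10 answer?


# 1. cabinet carve(/bibrasti/wudrabe) => ok
# 2. cabinet pen(/bibrasti/wudrabe/domp, bo) => created
# 3. cabinet strike(/bibrasti/wudrabe/domp) => ok
# 4. cabinet strike(/bibrasti/wudrabe) => ok
# 5. cabinet pen(/bibrasti/bunu, slamogru) => created
# 6. stash setk(saprabo, liropla) => nil
# 7. cabinet quote(/bibrasti/gru_id) => hucrul
# 8. cabinet carve(/zovo/gro) => ok
# 9. dayspinner drift(-153) => 2259-06-27
# 10. cabinet survey(/bibrasti) => [bunu, cozavar/, gru_id]

Answer: [bunu, cozavar/, gru_id]


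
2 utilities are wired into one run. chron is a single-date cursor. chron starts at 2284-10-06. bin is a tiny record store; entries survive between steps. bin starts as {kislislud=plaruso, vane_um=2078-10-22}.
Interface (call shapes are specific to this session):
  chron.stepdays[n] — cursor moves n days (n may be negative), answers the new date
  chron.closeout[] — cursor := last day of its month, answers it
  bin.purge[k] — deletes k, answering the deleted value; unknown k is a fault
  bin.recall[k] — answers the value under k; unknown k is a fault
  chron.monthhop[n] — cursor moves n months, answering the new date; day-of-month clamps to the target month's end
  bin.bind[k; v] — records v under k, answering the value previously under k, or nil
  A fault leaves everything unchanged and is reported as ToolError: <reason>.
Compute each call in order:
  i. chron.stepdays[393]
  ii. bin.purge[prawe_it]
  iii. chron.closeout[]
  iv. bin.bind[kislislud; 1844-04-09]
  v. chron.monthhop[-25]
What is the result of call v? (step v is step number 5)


! 1. chron.stepdays(n: 393) : 2285-11-03
! 2. bin.purge(k: prawe_it) : ToolError: no such key prawe_it
! 3. chron.closeout() : 2285-11-30
! 4. bin.bind(k: kislislud, v: 1844-04-09) : plaruso
! 5. chron.monthhop(n: -25) : 2283-10-30

Answer: 2283-10-30


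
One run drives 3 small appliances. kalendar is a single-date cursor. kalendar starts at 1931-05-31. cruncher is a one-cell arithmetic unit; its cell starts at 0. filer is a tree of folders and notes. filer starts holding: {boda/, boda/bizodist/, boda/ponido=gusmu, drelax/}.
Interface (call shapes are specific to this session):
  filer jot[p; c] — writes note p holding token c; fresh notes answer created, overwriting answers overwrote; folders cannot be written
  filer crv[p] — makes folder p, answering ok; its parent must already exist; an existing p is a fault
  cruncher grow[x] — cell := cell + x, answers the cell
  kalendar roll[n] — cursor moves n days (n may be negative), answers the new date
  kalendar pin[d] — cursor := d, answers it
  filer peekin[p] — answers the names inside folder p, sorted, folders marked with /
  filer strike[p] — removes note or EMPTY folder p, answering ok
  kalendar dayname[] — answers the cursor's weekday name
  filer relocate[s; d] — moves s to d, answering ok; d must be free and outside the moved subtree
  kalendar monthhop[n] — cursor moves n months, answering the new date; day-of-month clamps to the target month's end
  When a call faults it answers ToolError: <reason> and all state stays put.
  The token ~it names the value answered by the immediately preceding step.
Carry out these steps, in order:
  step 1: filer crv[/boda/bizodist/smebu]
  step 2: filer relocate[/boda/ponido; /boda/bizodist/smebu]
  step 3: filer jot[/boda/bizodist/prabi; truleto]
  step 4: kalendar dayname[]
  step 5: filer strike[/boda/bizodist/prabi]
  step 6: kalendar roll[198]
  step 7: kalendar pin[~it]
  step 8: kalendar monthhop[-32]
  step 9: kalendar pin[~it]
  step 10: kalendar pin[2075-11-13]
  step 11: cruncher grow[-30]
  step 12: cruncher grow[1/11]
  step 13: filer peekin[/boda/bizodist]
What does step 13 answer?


% filer crv p=/boda/bizodist/smebu
:: ok
% filer relocate s=/boda/ponido d=/boda/bizodist/smebu
:: ToolError: exists
% filer jot p=/boda/bizodist/prabi c=truleto
:: created
% kalendar dayname
:: Sunday
% filer strike p=/boda/bizodist/prabi
:: ok
% kalendar roll n=198
:: 1931-12-15
% kalendar pin d=~it
:: 1931-12-15
% kalendar monthhop n=-32
:: 1929-04-15
% kalendar pin d=~it
:: 1929-04-15
% kalendar pin d=2075-11-13
:: 2075-11-13
% cruncher grow x=-30
:: -30
% cruncher grow x=1/11
:: -329/11
% filer peekin p=/boda/bizodist
:: [smebu/]

Answer: [smebu/]


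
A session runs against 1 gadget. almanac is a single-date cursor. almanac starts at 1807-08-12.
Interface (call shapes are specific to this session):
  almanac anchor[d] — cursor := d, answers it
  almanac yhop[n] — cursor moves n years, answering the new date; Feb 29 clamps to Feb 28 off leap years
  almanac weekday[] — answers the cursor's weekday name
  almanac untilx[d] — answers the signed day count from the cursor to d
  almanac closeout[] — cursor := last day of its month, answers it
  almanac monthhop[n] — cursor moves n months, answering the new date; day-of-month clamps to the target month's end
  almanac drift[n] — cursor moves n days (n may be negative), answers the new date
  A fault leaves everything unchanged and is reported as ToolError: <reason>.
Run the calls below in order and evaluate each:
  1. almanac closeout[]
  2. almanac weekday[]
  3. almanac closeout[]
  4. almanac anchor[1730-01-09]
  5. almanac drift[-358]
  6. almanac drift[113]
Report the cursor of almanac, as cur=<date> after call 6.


Answer: cur=1729-05-09

Derivation:
→ almanac closeout()
← 1807-08-31
→ almanac weekday()
← Monday
→ almanac closeout()
← 1807-08-31
→ almanac anchor(1730-01-09)
← 1730-01-09
→ almanac drift(-358)
← 1729-01-16
→ almanac drift(113)
← 1729-05-09


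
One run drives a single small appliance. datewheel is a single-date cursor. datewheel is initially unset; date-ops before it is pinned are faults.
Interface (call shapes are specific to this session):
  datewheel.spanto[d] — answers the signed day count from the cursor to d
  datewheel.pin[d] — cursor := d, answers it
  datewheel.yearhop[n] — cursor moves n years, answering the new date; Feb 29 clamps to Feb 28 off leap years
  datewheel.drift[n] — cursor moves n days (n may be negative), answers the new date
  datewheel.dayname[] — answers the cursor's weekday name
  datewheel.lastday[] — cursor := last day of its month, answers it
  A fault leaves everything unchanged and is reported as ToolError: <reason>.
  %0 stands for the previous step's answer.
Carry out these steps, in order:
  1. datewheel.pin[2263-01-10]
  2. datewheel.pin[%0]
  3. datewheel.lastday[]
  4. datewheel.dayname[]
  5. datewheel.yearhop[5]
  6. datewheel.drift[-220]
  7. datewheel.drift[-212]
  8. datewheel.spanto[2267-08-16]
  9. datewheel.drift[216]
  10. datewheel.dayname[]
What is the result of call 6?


Answer: 2267-06-25

Derivation:
>> datewheel.pin(2263-01-10)
<< 2263-01-10
>> datewheel.pin(%0)
<< 2263-01-10
>> datewheel.lastday()
<< 2263-01-31
>> datewheel.dayname()
<< Saturday
>> datewheel.yearhop(5)
<< 2268-01-31
>> datewheel.drift(-220)
<< 2267-06-25
>> datewheel.drift(-212)
<< 2266-11-25
>> datewheel.spanto(2267-08-16)
<< 264
>> datewheel.drift(216)
<< 2267-06-29
>> datewheel.dayname()
<< Saturday


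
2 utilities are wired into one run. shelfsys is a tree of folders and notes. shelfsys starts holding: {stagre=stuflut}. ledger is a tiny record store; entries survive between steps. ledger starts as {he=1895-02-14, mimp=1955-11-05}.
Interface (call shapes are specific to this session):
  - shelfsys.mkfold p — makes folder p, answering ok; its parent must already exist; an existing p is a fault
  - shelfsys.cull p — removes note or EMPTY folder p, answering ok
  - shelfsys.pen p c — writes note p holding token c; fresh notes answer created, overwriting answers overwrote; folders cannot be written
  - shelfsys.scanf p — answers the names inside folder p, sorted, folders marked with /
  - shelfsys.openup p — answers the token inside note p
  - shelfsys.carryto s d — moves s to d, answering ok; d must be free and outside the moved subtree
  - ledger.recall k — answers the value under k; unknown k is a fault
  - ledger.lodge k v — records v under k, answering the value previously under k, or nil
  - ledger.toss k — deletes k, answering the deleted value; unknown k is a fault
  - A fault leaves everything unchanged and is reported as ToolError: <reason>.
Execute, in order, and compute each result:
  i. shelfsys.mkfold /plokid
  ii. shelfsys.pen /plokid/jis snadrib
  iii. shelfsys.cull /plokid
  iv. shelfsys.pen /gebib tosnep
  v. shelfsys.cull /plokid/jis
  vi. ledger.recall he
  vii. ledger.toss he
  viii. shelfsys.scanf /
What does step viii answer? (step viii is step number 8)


Answer: [gebib, plokid/, stagre]

Derivation:
==> shelfsys.mkfold(p: /plokid)
<== ok
==> shelfsys.pen(p: /plokid/jis, c: snadrib)
<== created
==> shelfsys.cull(p: /plokid)
<== ToolError: not empty
==> shelfsys.pen(p: /gebib, c: tosnep)
<== created
==> shelfsys.cull(p: /plokid/jis)
<== ok
==> ledger.recall(k: he)
<== 1895-02-14
==> ledger.toss(k: he)
<== 1895-02-14
==> shelfsys.scanf(p: /)
<== [gebib, plokid/, stagre]


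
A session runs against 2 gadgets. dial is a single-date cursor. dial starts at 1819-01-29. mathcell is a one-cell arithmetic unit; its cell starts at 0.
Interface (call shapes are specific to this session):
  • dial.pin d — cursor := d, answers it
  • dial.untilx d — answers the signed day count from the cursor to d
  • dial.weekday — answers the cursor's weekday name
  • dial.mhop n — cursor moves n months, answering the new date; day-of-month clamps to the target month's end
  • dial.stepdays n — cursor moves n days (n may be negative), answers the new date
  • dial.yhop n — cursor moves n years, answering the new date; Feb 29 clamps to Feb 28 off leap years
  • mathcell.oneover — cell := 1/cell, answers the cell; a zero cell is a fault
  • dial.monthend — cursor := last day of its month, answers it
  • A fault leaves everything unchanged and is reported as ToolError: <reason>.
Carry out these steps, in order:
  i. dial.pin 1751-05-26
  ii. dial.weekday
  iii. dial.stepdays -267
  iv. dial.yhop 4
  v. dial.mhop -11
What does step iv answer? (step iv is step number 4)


Answer: 1754-09-01

Derivation:
// 1. pin(1751-05-26) -> 1751-05-26
// 2. weekday() -> Wednesday
// 3. stepdays(-267) -> 1750-09-01
// 4. yhop(4) -> 1754-09-01
// 5. mhop(-11) -> 1753-10-01


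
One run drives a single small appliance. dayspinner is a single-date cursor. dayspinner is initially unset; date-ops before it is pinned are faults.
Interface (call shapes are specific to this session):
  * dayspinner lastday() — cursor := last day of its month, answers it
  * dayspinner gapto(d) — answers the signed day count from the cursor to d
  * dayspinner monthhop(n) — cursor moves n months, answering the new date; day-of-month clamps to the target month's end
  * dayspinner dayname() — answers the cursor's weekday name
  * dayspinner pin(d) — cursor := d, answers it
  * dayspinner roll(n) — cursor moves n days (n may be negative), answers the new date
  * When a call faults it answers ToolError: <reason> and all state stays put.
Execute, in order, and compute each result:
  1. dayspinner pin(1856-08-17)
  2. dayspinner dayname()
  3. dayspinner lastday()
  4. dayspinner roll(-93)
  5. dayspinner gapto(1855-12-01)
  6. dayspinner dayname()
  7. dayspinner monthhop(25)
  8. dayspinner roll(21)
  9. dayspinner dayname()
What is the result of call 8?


Answer: 1858-07-21

Derivation:
! dayspinner pin(1856-08-17) -> 1856-08-17
! dayspinner dayname() -> Sunday
! dayspinner lastday() -> 1856-08-31
! dayspinner roll(-93) -> 1856-05-30
! dayspinner gapto(1855-12-01) -> -181
! dayspinner dayname() -> Friday
! dayspinner monthhop(25) -> 1858-06-30
! dayspinner roll(21) -> 1858-07-21
! dayspinner dayname() -> Wednesday


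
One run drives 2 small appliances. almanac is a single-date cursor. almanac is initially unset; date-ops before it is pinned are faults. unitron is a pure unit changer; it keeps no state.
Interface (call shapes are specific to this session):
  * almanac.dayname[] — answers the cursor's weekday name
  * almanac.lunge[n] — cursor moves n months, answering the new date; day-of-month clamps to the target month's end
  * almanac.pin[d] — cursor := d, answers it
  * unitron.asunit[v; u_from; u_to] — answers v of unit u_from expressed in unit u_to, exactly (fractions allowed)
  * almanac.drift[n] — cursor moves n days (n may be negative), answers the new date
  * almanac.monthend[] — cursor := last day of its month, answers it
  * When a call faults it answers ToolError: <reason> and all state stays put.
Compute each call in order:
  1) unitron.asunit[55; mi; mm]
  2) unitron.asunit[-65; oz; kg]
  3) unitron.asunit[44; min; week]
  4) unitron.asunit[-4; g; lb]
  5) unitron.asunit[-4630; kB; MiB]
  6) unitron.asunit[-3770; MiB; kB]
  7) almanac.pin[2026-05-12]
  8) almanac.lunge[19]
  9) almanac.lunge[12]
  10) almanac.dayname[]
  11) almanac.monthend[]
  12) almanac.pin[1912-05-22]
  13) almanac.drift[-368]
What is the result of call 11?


Answer: 2028-12-31

Derivation:
-- asunit(v=55, u_from=mi, u_to=mm) -> 88513920
-- asunit(v=-65, u_from=oz, u_to=kg) -> -589670081/320000000
-- asunit(v=44, u_from=min, u_to=week) -> 11/2520
-- asunit(v=-4, u_from=g, u_to=lb) -> -400000/45359237
-- asunit(v=-4630, u_from=kB, u_to=MiB) -> -289375/65536
-- asunit(v=-3770, u_from=MiB, u_to=kB) -> -98828288/25
-- pin(d=2026-05-12) -> 2026-05-12
-- lunge(n=19) -> 2027-12-12
-- lunge(n=12) -> 2028-12-12
-- dayname() -> Tuesday
-- monthend() -> 2028-12-31
-- pin(d=1912-05-22) -> 1912-05-22
-- drift(n=-368) -> 1911-05-20


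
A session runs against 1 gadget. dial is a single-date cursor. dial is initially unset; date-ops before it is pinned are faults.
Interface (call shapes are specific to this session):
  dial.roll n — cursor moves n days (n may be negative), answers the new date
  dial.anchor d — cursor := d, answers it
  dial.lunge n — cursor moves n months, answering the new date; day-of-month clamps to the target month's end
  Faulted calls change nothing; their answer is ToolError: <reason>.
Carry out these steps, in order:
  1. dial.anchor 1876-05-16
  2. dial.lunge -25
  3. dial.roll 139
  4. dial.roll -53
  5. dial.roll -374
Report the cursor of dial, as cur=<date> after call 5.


Next I call dial.anchor on d=1876-05-16, giving 1876-05-16.
Now I run dial.lunge on n=-25, and get 1874-04-16.
Then dial.roll on n=139, which returns 1874-09-02.
Calling dial.roll on n=-53, which returns 1874-07-11.
I invoke dial.roll on n=-374, yielding 1873-07-02.

Answer: cur=1873-07-02


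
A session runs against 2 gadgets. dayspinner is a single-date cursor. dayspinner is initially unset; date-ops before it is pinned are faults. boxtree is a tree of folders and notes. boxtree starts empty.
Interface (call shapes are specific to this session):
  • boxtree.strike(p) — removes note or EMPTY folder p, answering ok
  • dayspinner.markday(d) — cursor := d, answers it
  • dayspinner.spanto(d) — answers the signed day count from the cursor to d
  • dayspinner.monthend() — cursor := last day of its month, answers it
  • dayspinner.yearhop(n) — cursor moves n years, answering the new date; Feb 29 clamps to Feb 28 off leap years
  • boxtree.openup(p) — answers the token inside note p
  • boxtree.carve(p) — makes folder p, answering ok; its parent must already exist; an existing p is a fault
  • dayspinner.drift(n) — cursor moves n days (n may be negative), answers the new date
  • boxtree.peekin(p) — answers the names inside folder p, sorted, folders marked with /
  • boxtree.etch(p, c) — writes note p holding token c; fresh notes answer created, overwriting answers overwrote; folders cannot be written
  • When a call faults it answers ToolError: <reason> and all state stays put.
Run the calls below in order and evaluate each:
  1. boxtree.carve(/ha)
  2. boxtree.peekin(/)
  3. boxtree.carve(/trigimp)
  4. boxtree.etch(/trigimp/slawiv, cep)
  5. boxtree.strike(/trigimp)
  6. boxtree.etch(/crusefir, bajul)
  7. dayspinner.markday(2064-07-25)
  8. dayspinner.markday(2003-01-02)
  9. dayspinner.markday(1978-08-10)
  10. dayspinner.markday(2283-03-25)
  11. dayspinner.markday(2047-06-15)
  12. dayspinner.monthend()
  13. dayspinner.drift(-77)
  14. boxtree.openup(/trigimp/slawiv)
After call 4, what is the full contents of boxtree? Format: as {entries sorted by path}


·→ boxtree.carve(/ha)
·← ok
·→ boxtree.peekin(/)
·← [ha/]
·→ boxtree.carve(/trigimp)
·← ok
·→ boxtree.etch(/trigimp/slawiv, cep)
·← created
·→ boxtree.strike(/trigimp)
·← ToolError: not empty
·→ boxtree.etch(/crusefir, bajul)
·← created
·→ dayspinner.markday(2064-07-25)
·← 2064-07-25
·→ dayspinner.markday(2003-01-02)
·← 2003-01-02
·→ dayspinner.markday(1978-08-10)
·← 1978-08-10
·→ dayspinner.markday(2283-03-25)
·← 2283-03-25
·→ dayspinner.markday(2047-06-15)
·← 2047-06-15
·→ dayspinner.monthend()
·← 2047-06-30
·→ dayspinner.drift(-77)
·← 2047-04-14
·→ boxtree.openup(/trigimp/slawiv)
·← cep

Answer: {ha/, trigimp/, trigimp/slawiv=cep}


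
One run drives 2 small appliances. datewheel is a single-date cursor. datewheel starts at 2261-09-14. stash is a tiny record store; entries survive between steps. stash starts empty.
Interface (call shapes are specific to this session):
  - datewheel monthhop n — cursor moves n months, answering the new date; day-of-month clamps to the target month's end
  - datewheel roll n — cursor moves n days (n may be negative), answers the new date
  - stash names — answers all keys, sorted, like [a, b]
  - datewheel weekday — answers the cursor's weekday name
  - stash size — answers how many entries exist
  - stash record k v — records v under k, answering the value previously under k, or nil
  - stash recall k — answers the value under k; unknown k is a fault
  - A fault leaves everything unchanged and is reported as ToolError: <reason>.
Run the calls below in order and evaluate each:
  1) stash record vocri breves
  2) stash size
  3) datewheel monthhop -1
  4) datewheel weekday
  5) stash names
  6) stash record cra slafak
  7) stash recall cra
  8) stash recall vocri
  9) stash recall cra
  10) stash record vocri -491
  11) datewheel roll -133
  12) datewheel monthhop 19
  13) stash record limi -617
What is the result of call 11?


Act: stash record[k='vocri'; v='breves']
Obs: nil
Act: stash size[]
Obs: 1
Act: datewheel monthhop[n='-1']
Obs: 2261-08-14
Act: datewheel weekday[]
Obs: Wednesday
Act: stash names[]
Obs: [vocri]
Act: stash record[k='cra'; v='slafak']
Obs: nil
Act: stash recall[k='cra']
Obs: slafak
Act: stash recall[k='vocri']
Obs: breves
Act: stash recall[k='cra']
Obs: slafak
Act: stash record[k='vocri'; v='-491']
Obs: breves
Act: datewheel roll[n='-133']
Obs: 2261-04-03
Act: datewheel monthhop[n='19']
Obs: 2262-11-03
Act: stash record[k='limi'; v='-617']
Obs: nil

Answer: 2261-04-03


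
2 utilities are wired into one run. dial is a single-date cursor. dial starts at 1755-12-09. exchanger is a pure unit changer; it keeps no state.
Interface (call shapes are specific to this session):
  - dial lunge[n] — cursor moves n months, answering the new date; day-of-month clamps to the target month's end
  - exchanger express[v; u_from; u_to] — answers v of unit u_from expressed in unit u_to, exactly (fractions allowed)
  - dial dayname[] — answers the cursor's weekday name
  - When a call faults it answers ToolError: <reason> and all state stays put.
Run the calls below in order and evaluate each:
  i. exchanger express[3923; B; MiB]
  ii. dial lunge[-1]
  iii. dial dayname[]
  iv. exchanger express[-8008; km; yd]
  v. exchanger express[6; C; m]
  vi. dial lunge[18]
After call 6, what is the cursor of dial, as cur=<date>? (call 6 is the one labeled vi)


> exchanger express v=3923 u_from=B u_to=MiB
= 3923/1048576
> dial lunge n=-1
= 1755-11-09
> dial dayname
= Sunday
> exchanger express v=-8008 u_from=km u_to=yd
= -10010000000/1143
> exchanger express v=6 u_from=C u_to=m
= ToolError: incompatible units
> dial lunge n=18
= 1757-05-09

Answer: cur=1757-05-09


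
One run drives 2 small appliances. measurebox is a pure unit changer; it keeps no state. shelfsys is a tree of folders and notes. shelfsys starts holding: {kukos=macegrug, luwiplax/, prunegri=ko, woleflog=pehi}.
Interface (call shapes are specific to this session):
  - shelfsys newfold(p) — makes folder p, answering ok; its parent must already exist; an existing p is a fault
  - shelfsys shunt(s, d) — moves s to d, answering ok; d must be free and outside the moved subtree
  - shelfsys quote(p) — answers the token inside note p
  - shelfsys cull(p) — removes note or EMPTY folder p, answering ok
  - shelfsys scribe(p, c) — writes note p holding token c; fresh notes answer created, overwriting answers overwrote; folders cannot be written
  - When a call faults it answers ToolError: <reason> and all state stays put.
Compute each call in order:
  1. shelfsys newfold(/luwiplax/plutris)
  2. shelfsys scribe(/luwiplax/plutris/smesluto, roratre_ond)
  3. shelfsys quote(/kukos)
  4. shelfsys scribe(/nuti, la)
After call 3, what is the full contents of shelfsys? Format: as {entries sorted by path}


Answer: {kukos=macegrug, luwiplax/, luwiplax/plutris/, luwiplax/plutris/smesluto=roratre_ond, prunegri=ko, woleflog=pehi}

Derivation:
-> shelfsys newfold(p: /luwiplax/plutris)
<- ok
-> shelfsys scribe(p: /luwiplax/plutris/smesluto, c: roratre_ond)
<- created
-> shelfsys quote(p: /kukos)
<- macegrug
-> shelfsys scribe(p: /nuti, c: la)
<- created


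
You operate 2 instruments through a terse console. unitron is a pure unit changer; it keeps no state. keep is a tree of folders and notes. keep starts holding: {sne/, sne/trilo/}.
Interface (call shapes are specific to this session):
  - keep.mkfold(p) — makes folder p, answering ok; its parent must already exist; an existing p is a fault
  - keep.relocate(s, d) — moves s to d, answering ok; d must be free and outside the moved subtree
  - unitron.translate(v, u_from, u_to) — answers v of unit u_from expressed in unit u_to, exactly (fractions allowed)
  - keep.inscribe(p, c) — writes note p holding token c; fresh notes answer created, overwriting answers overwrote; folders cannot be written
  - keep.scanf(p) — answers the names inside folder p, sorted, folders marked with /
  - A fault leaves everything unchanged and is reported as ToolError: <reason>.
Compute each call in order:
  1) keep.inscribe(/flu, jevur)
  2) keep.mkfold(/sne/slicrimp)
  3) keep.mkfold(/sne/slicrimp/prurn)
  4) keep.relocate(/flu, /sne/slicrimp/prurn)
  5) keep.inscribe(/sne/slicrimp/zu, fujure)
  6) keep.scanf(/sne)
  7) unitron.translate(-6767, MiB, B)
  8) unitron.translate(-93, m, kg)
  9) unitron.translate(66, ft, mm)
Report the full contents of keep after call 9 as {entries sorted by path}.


==> keep.inscribe(p→/flu, c→jevur)
<== created
==> keep.mkfold(p→/sne/slicrimp)
<== ok
==> keep.mkfold(p→/sne/slicrimp/prurn)
<== ok
==> keep.relocate(s→/flu, d→/sne/slicrimp/prurn)
<== ToolError: exists
==> keep.inscribe(p→/sne/slicrimp/zu, c→fujure)
<== created
==> keep.scanf(p→/sne)
<== [slicrimp/, trilo/]
==> unitron.translate(v→-6767, u_from→MiB, u_to→B)
<== -7095713792
==> unitron.translate(v→-93, u_from→m, u_to→kg)
<== ToolError: incompatible units
==> unitron.translate(v→66, u_from→ft, u_to→mm)
<== 100584/5

Answer: {flu=jevur, sne/, sne/slicrimp/, sne/slicrimp/prurn/, sne/slicrimp/zu=fujure, sne/trilo/}


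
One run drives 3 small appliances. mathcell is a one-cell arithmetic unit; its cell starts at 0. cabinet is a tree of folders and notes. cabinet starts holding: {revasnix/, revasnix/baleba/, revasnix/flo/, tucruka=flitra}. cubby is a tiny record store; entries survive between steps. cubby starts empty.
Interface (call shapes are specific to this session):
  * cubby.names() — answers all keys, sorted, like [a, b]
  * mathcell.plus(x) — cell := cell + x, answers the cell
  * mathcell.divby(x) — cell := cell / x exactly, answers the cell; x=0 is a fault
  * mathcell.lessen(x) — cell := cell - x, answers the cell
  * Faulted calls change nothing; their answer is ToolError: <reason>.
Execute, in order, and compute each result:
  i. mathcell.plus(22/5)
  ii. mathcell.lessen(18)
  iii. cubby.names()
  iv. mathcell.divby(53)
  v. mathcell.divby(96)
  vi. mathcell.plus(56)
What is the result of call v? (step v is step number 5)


Answer: -17/6360

Derivation:
[in] plus x='22/5'
= 22/5
[in] lessen x='18'
= -68/5
[in] names
= []
[in] divby x='53'
= -68/265
[in] divby x='96'
= -17/6360
[in] plus x='56'
= 356143/6360


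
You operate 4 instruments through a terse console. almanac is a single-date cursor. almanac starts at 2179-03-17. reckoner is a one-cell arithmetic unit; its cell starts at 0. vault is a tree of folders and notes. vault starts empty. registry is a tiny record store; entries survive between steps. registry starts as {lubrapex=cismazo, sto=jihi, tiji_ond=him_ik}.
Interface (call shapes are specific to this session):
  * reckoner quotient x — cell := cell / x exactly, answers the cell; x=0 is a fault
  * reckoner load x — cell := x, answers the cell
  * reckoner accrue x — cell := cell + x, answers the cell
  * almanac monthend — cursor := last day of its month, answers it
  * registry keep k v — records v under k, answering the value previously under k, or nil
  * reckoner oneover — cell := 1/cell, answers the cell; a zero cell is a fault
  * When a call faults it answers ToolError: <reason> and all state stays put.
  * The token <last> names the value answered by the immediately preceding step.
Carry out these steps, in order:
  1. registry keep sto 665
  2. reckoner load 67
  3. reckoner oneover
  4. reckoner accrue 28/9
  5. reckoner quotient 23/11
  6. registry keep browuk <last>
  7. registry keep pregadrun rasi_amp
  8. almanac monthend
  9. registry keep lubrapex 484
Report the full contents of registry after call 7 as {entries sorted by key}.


Answer: {browuk=20735/13869, lubrapex=cismazo, pregadrun=rasi_amp, sto=665, tiji_ond=him_ik}

Derivation:
% registry keep k: sto v: 665
  jihi
% reckoner load x: 67
  67
% reckoner oneover
  1/67
% reckoner accrue x: 28/9
  1885/603
% reckoner quotient x: 23/11
  20735/13869
% registry keep k: browuk v: <last>
  nil
% registry keep k: pregadrun v: rasi_amp
  nil
% almanac monthend
  2179-03-31
% registry keep k: lubrapex v: 484
  cismazo


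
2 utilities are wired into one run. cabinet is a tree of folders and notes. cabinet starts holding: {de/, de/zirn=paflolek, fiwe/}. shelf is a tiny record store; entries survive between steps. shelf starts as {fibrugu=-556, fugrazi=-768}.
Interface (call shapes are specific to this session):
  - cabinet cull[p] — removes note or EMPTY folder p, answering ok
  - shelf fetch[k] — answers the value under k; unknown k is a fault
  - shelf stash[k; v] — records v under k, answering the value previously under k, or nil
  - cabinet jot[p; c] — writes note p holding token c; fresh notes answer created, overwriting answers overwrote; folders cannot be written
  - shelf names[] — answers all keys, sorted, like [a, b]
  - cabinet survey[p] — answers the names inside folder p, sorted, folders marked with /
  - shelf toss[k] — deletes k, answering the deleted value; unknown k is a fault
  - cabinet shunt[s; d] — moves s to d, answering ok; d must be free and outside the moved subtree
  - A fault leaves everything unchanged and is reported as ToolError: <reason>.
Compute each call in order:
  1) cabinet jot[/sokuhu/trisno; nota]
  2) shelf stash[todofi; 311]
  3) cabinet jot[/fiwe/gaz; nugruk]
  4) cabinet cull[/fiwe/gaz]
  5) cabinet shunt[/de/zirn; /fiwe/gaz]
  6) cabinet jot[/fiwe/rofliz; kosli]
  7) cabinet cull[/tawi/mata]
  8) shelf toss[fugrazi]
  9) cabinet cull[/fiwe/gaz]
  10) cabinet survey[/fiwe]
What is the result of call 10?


% cabinet jot p=/sokuhu/trisno c=nota
  ToolError: no parent
% shelf stash k=todofi v=311
  nil
% cabinet jot p=/fiwe/gaz c=nugruk
  created
% cabinet cull p=/fiwe/gaz
  ok
% cabinet shunt s=/de/zirn d=/fiwe/gaz
  ok
% cabinet jot p=/fiwe/rofliz c=kosli
  created
% cabinet cull p=/tawi/mata
  ToolError: not found
% shelf toss k=fugrazi
  -768
% cabinet cull p=/fiwe/gaz
  ok
% cabinet survey p=/fiwe
  [rofliz]

Answer: [rofliz]


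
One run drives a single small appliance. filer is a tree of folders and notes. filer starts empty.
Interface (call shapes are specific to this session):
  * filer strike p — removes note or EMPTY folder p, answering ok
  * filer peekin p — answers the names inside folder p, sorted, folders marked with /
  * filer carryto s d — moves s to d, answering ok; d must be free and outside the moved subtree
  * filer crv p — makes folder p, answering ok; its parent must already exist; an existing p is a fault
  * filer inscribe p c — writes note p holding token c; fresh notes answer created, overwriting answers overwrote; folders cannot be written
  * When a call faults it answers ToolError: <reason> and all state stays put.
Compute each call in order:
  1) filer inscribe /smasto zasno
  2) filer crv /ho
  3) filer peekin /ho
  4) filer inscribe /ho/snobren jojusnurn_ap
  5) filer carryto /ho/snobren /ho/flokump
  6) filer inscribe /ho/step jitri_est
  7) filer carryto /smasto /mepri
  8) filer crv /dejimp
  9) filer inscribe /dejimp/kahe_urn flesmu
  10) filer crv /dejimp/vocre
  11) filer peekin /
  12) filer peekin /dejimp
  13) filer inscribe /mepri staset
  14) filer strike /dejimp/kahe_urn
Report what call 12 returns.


// filer inscribe(p→/smasto, c→zasno) : created
// filer crv(p→/ho) : ok
// filer peekin(p→/ho) : []
// filer inscribe(p→/ho/snobren, c→jojusnurn_ap) : created
// filer carryto(s→/ho/snobren, d→/ho/flokump) : ok
// filer inscribe(p→/ho/step, c→jitri_est) : created
// filer carryto(s→/smasto, d→/mepri) : ok
// filer crv(p→/dejimp) : ok
// filer inscribe(p→/dejimp/kahe_urn, c→flesmu) : created
// filer crv(p→/dejimp/vocre) : ok
// filer peekin(p→/) : [dejimp/, ho/, mepri]
// filer peekin(p→/dejimp) : [kahe_urn, vocre/]
// filer inscribe(p→/mepri, c→staset) : overwrote
// filer strike(p→/dejimp/kahe_urn) : ok

Answer: [kahe_urn, vocre/]


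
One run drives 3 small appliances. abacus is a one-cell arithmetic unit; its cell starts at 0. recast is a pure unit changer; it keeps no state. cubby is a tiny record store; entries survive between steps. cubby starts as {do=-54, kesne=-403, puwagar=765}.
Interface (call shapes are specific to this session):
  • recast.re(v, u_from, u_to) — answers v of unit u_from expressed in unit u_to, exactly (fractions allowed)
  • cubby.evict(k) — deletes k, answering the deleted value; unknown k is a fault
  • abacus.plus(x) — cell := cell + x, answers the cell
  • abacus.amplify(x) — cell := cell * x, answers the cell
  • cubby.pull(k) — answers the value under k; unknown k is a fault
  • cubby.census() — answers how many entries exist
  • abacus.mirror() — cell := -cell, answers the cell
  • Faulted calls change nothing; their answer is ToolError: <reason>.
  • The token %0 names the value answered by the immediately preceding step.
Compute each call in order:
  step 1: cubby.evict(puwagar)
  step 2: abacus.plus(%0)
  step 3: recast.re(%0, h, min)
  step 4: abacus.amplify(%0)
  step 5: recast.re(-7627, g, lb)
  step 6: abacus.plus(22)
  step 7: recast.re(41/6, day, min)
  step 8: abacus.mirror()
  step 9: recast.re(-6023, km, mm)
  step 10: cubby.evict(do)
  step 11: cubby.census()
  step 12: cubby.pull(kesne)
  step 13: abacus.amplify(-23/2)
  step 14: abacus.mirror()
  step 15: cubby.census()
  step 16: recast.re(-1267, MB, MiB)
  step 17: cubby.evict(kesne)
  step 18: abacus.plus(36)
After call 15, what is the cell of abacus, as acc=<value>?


Answer: acc=-403805503

Derivation:
-> cubby.evict(k→puwagar)
<- 765
-> abacus.plus(x→%0)
<- 765
-> recast.re(v→%0, u_from→h, u_to→min)
<- 45900
-> abacus.amplify(x→%0)
<- 35113500
-> recast.re(v→-7627, u_from→g, u_to→lb)
<- -762700000/45359237
-> abacus.plus(x→22)
<- 35113522
-> recast.re(v→41/6, u_from→day, u_to→min)
<- 9840
-> abacus.mirror()
<- -35113522
-> recast.re(v→-6023, u_from→km, u_to→mm)
<- -6023000000
-> cubby.evict(k→do)
<- -54
-> cubby.census()
<- 1
-> cubby.pull(k→kesne)
<- -403
-> abacus.amplify(x→-23/2)
<- 403805503
-> abacus.mirror()
<- -403805503
-> cubby.census()
<- 1
-> recast.re(v→-1267, u_from→MB, u_to→MiB)
<- -19796875/16384
-> cubby.evict(k→kesne)
<- -403
-> abacus.plus(x→36)
<- -403805467


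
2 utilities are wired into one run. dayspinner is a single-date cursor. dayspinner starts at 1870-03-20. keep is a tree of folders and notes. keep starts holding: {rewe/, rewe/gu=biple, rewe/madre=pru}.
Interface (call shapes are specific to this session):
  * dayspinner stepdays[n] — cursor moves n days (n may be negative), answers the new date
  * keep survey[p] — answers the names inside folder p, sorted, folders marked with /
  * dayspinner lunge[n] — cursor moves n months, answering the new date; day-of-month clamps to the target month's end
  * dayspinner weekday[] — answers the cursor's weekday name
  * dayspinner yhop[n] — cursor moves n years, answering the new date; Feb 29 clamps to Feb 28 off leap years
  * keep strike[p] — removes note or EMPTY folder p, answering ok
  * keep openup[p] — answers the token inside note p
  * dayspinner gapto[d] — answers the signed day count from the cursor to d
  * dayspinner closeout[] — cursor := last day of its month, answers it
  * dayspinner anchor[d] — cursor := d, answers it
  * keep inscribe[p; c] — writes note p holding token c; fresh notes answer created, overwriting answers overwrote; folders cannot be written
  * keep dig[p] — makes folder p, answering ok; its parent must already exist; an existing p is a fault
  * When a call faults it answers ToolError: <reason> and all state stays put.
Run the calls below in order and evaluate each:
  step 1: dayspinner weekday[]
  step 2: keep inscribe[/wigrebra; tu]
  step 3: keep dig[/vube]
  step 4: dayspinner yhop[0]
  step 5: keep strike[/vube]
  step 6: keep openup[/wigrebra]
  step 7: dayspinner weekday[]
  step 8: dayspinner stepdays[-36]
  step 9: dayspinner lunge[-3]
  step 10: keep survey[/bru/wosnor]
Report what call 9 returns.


Answer: 1869-11-12

Derivation:
[in] dayspinner weekday
= Sunday
[in] keep inscribe p=/wigrebra c=tu
= created
[in] keep dig p=/vube
= ok
[in] dayspinner yhop n=0
= 1870-03-20
[in] keep strike p=/vube
= ok
[in] keep openup p=/wigrebra
= tu
[in] dayspinner weekday
= Sunday
[in] dayspinner stepdays n=-36
= 1870-02-12
[in] dayspinner lunge n=-3
= 1869-11-12
[in] keep survey p=/bru/wosnor
= ToolError: not found


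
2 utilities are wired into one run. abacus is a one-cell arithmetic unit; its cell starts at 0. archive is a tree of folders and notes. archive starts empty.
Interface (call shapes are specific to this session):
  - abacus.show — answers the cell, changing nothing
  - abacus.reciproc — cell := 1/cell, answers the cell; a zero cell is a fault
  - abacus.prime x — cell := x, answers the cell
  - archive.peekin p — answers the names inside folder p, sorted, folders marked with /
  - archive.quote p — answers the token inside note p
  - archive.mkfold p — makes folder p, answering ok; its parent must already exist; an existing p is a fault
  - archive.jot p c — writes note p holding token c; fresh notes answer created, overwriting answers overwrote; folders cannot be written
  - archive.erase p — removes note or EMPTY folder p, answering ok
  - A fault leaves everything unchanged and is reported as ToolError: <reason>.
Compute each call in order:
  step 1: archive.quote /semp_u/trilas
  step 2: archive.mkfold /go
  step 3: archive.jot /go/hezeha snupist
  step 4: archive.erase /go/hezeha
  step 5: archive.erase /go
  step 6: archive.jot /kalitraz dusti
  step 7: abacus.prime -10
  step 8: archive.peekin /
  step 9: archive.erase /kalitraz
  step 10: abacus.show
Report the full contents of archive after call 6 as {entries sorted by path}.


-- archive.quote(p: /semp_u/trilas) -> ToolError: not found
-- archive.mkfold(p: /go) -> ok
-- archive.jot(p: /go/hezeha, c: snupist) -> created
-- archive.erase(p: /go/hezeha) -> ok
-- archive.erase(p: /go) -> ok
-- archive.jot(p: /kalitraz, c: dusti) -> created
-- abacus.prime(x: -10) -> -10
-- archive.peekin(p: /) -> [kalitraz]
-- archive.erase(p: /kalitraz) -> ok
-- abacus.show() -> -10

Answer: {kalitraz=dusti}


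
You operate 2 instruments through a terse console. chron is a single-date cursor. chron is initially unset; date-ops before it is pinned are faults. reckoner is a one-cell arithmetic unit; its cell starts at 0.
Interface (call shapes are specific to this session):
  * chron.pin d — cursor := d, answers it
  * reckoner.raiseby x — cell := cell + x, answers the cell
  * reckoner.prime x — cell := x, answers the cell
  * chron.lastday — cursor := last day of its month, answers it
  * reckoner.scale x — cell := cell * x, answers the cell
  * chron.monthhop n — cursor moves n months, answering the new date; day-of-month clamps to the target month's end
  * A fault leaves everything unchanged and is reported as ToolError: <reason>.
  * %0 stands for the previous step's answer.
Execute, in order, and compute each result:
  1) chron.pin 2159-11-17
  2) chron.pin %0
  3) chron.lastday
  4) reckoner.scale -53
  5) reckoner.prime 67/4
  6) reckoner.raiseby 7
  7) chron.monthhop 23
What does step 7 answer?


-- chron.pin(2159-11-17) : 2159-11-17
-- chron.pin(%0) : 2159-11-17
-- chron.lastday() : 2159-11-30
-- reckoner.scale(-53) : 0
-- reckoner.prime(67/4) : 67/4
-- reckoner.raiseby(7) : 95/4
-- chron.monthhop(23) : 2161-10-30

Answer: 2161-10-30


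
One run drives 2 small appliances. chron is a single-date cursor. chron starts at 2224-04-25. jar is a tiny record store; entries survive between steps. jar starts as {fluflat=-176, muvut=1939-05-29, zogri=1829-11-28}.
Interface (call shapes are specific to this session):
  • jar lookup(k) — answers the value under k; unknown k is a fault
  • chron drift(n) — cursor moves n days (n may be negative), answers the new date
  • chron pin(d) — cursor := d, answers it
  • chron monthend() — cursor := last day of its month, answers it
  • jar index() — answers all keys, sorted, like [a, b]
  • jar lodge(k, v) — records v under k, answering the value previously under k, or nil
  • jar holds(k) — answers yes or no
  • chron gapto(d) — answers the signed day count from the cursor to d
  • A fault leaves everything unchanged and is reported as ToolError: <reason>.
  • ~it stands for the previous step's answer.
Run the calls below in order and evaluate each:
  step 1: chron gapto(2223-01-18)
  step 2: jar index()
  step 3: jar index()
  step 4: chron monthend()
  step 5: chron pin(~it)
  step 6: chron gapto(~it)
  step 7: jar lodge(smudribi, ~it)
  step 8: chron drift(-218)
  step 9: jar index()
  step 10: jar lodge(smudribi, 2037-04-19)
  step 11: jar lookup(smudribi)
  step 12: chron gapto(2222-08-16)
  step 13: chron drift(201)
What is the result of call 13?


Answer: 2224-04-13

Derivation:
==> chron gapto(2223-01-18)
<== -463
==> jar index()
<== [fluflat, muvut, zogri]
==> jar index()
<== [fluflat, muvut, zogri]
==> chron monthend()
<== 2224-04-30
==> chron pin(~it)
<== 2224-04-30
==> chron gapto(~it)
<== 0
==> jar lodge(smudribi, ~it)
<== nil
==> chron drift(-218)
<== 2223-09-25
==> jar index()
<== [fluflat, muvut, smudribi, zogri]
==> jar lodge(smudribi, 2037-04-19)
<== 0
==> jar lookup(smudribi)
<== 2037-04-19
==> chron gapto(2222-08-16)
<== -405
==> chron drift(201)
<== 2224-04-13
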